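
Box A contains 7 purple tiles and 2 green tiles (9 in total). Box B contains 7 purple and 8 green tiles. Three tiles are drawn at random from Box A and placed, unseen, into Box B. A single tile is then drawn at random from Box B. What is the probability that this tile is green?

13/27

Condition on how many of the transferred tiles are green (from Box A: 2 green of 9; then Box B has 18 total).
  0 green: C(2,0)C(7,3)/C(9,3) = 5/12; then P = 8/18
  1 green: C(2,1)C(7,2)/C(9,3) = 1/2; then P = 9/18
  2 green: C(2,2)C(7,1)/C(9,3) = 1/12; then P = 10/18
P(green from Box B) = 13/27 ≈ 0.4815.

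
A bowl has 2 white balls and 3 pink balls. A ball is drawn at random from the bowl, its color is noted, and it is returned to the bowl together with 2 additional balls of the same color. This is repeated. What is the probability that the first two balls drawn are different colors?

Either pink then white, or white then pink; after the first draw the total is 7.
P = (3/5)·(2/7) + (2/5)·(3/7) = 12/35 ≈ 0.3429.

12/35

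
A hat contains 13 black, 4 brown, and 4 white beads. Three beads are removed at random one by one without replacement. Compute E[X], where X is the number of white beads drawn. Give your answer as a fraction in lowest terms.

4/7

By linearity of expectation, E[X] = Σ P(draw i is white); by symmetry each draw (even without replacement) has P(white) = 4/21.
E[X] = 3 · 4/21 = 4/7 ≈ 0.5714.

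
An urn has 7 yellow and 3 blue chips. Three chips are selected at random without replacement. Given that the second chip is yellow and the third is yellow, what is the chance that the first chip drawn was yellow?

5/8

P(first=yellow and the second chip is yellow and the third is yellow) = (7/10)·(6/9)·(5/8) = 7/24.
P(E) = Σ over first color = 7/24 + 7/40 = 7/15.
By Bayes, P(first=yellow | E) = 7/24 / 7/15 = 5/8 ≈ 0.6250.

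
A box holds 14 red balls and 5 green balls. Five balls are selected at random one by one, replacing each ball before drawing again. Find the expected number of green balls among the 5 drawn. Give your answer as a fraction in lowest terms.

By linearity of expectation, E[X] = Σ P(draw i is green); each independent draw has P(green) = 5/19.
E[X] = 5 · 5/19 = 25/19 ≈ 1.3158.

25/19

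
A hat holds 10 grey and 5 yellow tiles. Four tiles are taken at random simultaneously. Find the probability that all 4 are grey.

Unordered draws without replacement: count favorable combinations over C(15,4).
Favorable = C(10,4) · C(5,0) = 210; total = C(15,4) = 1365.
P = 210/1365 = 2/13 ≈ 0.1538.

2/13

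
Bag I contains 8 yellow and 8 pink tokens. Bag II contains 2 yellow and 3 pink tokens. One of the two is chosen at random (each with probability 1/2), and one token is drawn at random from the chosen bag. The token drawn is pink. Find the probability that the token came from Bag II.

P(pink | Bag I) = 1/2; P(pink | Bag II) = 3/5.
P(pink) = 1/2·1/2 + 1/2·3/5 = 11/20.
By Bayes' rule, P(Bag II | pink) = 3/10 / 11/20 = 6/11 ≈ 0.5455.

6/11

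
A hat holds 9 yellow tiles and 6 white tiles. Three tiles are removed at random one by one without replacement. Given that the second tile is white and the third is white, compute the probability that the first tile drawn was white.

P(first=white and the second tile is white and the third is white) = (6/15)·(5/14)·(4/13) = 4/91.
P(E) = Σ over first color = 9/91 + 4/91 = 1/7.
By Bayes, P(first=white | E) = 4/91 / 1/7 = 4/13 ≈ 0.3077.

4/13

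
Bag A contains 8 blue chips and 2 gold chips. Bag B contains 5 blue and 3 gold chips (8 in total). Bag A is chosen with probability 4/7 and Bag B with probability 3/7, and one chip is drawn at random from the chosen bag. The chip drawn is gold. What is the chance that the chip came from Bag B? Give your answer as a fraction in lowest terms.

45/77

P(gold | Bag A) = 1/5; P(gold | Bag B) = 3/8.
P(gold) = 4/7·1/5 + 3/7·3/8 = 11/40.
By Bayes' rule, P(Bag B | gold) = 9/56 / 11/40 = 45/77 ≈ 0.5844.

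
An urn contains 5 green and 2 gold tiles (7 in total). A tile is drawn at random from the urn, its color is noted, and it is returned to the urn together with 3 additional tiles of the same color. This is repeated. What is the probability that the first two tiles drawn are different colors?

Either green then gold, or gold then green; after the first draw the total is 10.
P = (5/7)·(2/10) + (2/7)·(5/10) = 2/7 ≈ 0.2857.

2/7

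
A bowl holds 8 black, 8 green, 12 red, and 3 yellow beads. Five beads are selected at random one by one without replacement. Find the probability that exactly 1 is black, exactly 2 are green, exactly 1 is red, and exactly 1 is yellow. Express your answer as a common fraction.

Unordered draws without replacement: count favorable combinations over C(31,5).
Favorable = C(8,1) · C(8,2) · C(12,1) · C(3,1) = 8064; total = C(31,5) = 169911.
P = 8064/169911 = 128/2697 ≈ 0.0475.

128/2697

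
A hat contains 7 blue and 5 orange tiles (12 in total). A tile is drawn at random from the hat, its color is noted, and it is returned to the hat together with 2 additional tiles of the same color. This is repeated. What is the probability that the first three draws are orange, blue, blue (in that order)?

15/128

Track the composition after each reinforcement of +2.
P = (5/12) · (7/14) · (9/16) = 15/128 ≈ 0.1172.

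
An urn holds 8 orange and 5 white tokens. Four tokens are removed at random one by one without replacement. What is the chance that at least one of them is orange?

142/143

Use the complement: P(at least one orange) = 1 − P(no orange).
P(none) = C(5,4)/C(13,4) = 5/715.
So P = 1 − 5/715 = 142/143 ≈ 0.9930.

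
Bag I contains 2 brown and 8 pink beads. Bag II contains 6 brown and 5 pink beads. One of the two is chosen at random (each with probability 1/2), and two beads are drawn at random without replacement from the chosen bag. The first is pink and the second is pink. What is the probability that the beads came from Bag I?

P(E | Bag I) = 28/45; P(E | Bag II) = 2/11.
P(E) = 1/2·28/45 + 1/2·2/11 = 199/495.
By Bayes' rule, P(Bag I | E) = 14/45 / 199/495 = 154/199 ≈ 0.7739.

154/199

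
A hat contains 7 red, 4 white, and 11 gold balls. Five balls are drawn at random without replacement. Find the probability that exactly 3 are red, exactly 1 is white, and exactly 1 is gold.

Unordered draws without replacement: count favorable combinations over C(22,5).
Favorable = C(7,3) · C(4,1) · C(11,1) = 1540; total = C(22,5) = 26334.
P = 1540/26334 = 10/171 ≈ 0.0585.

10/171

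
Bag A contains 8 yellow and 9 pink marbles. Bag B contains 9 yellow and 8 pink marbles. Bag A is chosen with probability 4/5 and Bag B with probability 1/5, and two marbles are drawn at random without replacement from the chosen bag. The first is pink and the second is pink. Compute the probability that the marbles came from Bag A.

36/43

P(E | Bag A) = 9/34; P(E | Bag B) = 7/34.
P(E) = 4/5·9/34 + 1/5·7/34 = 43/170.
By Bayes' rule, P(Bag A | E) = 18/85 / 43/170 = 36/43 ≈ 0.8372.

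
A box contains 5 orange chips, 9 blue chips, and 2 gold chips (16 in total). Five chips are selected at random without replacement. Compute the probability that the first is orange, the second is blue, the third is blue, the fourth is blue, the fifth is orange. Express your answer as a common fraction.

1/52

Multiply the conditional probability of each draw in order, without replacement, so each draw removes one from its color and from the total.
P = (5/16) · (9/15) · (8/14) · (7/13) · (4/12) = 1/52 ≈ 0.0192.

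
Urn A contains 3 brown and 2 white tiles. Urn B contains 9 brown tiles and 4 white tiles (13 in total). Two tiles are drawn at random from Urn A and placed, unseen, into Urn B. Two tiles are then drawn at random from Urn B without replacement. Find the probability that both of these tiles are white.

31/350

Condition on how many of the transferred tiles are white (from Urn A: 2 white of 5; then Urn B has 15 total).
  0 white: C(2,0)C(3,2)/C(5,2) = 3/10; then P = C(4,2)/C(15,2) = 2/35
  1 white: C(2,1)C(3,1)/C(5,2) = 3/5; then P = C(5,2)/C(15,2) = 2/21
  2 white: C(2,2)C(3,0)/C(5,2) = 1/10; then P = C(6,2)/C(15,2) = 1/7
P(both white) = 31/350 ≈ 0.0886.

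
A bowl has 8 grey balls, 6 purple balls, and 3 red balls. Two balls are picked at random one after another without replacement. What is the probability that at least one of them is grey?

25/34

Use the complement: P(at least one grey) = 1 − P(no grey).
P(none) = C(9,2)/C(17,2) = 36/136.
So P = 1 − 36/136 = 25/34 ≈ 0.7353.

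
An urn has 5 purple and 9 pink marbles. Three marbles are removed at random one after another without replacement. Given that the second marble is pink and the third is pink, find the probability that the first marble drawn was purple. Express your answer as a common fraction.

5/12

P(first=purple and the second marble is pink and the third is pink) = (5/14)·(9/13)·(8/12) = 15/91.
P(E) = Σ over first color = 15/91 + 3/13 = 36/91.
By Bayes, P(first=purple | E) = 15/91 / 36/91 = 5/12 ≈ 0.4167.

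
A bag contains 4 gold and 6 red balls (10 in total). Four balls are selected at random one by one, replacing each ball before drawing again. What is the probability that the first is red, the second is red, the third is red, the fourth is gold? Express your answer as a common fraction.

54/625

Multiply the conditional probability of each draw in order, with replacement (the composition resets each draw).
P = (6/10) · (6/10) · (6/10) · (4/10) = 54/625 ≈ 0.0864.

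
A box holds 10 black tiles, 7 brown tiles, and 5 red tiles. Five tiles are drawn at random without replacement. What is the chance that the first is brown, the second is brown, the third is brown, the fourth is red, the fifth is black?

Multiply the conditional probability of each draw in order, without replacement, so each draw removes one from its color and from the total.
P = (7/22) · (6/21) · (5/20) · (5/19) · (10/18) = 25/7524 ≈ 0.0033.

25/7524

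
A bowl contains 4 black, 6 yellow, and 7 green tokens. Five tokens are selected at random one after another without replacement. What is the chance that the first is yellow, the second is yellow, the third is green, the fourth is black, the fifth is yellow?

1/221

Multiply the conditional probability of each draw in order, without replacement, so each draw removes one from its color and from the total.
P = (6/17) · (5/16) · (7/15) · (4/14) · (4/13) = 1/221 ≈ 0.0045.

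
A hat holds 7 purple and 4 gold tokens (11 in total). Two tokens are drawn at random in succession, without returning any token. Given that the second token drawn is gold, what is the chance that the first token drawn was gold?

3/10

P(first=gold and the second token drawn is gold) = (4/11)·(3/10) = 6/55.
P(the second token drawn is gold) = Σ over first color = 14/55 + 6/55 = 4/11.
By Bayes, P(first=gold | the second token drawn is gold) = 6/55 / 4/11 = 3/10 ≈ 0.3000.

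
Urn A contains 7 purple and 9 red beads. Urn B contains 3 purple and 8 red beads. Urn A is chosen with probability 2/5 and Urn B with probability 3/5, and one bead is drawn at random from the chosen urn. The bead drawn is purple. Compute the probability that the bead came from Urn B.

72/149

P(purple | Urn A) = 7/16; P(purple | Urn B) = 3/11.
P(purple) = 2/5·7/16 + 3/5·3/11 = 149/440.
By Bayes' rule, P(Urn B | purple) = 9/55 / 149/440 = 72/149 ≈ 0.4832.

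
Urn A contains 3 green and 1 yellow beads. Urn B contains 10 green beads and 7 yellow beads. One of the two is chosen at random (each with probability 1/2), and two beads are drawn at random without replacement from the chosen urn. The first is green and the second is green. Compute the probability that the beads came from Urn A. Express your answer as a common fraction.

68/113

P(E | Urn A) = 1/2; P(E | Urn B) = 45/136.
P(E) = 1/2·1/2 + 1/2·45/136 = 113/272.
By Bayes' rule, P(Urn A | E) = 1/4 / 113/272 = 68/113 ≈ 0.6018.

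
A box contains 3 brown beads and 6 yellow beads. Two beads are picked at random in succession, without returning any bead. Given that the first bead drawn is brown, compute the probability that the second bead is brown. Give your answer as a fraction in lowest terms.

After removing 1 brown, the box has 2 brown out of 8 remaining.
P(second is brown | given) = 2/8 = 1/4 ≈ 0.2500.

1/4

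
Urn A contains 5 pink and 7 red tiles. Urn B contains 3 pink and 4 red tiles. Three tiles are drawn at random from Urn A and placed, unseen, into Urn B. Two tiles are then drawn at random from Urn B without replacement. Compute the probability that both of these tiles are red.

Condition on how many of the transferred tiles are red (from Urn A: 7 red of 12; then Urn B has 10 total).
  0 red: C(7,0)C(5,3)/C(12,3) = 1/22; then P = C(4,2)/C(10,2) = 2/15
  1 red: C(7,1)C(5,2)/C(12,3) = 7/22; then P = C(5,2)/C(10,2) = 2/9
  2 red: C(7,2)C(5,1)/C(12,3) = 21/44; then P = C(6,2)/C(10,2) = 1/3
  3 red: C(7,3)C(5,0)/C(12,3) = 7/44; then P = C(7,2)/C(10,2) = 7/15
P(both red) = 307/990 ≈ 0.3101.

307/990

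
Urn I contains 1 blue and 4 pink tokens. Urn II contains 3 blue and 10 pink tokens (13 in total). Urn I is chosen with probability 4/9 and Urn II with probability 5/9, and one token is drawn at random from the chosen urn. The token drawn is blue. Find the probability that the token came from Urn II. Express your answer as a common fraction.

75/127

P(blue | Urn I) = 1/5; P(blue | Urn II) = 3/13.
P(blue) = 4/9·1/5 + 5/9·3/13 = 127/585.
By Bayes' rule, P(Urn II | blue) = 5/39 / 127/585 = 75/127 ≈ 0.5906.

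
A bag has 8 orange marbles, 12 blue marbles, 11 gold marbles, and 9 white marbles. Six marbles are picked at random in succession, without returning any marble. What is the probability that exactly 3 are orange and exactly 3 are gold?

Unordered draws without replacement: count favorable combinations over C(40,6).
Favorable = C(8,3) · C(12,0) · C(11,3) · C(9,0) = 9240; total = C(40,6) = 3838380.
P = 9240/3838380 = 22/9139 ≈ 0.0024.

22/9139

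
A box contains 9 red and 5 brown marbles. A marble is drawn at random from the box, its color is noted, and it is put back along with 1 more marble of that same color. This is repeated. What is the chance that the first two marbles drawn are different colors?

3/7

Either red then brown, or brown then red; after the first draw the total is 15.
P = (9/14)·(5/15) + (5/14)·(9/15) = 3/7 ≈ 0.4286.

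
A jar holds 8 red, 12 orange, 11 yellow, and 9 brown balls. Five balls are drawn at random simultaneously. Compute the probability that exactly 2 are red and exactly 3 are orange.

Unordered draws without replacement: count favorable combinations over C(40,5).
Favorable = C(8,2) · C(12,3) · C(11,0) · C(9,0) = 6160; total = C(40,5) = 658008.
P = 6160/658008 = 770/82251 ≈ 0.0094.

770/82251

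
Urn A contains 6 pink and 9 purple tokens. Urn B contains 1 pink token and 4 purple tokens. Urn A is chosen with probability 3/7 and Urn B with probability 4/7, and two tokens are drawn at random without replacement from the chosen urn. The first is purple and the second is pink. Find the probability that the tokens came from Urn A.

P(E | Urn A) = 9/35; P(E | Urn B) = 1/5.
P(E) = 3/7·9/35 + 4/7·1/5 = 11/49.
By Bayes' rule, P(Urn A | E) = 27/245 / 11/49 = 27/55 ≈ 0.4909.

27/55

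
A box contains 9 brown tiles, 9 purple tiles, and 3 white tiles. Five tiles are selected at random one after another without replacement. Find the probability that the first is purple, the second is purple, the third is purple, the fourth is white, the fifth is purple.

6/1615

Multiply the conditional probability of each draw in order, without replacement, so each draw removes one from its color and from the total.
P = (9/21) · (8/20) · (7/19) · (3/18) · (6/17) = 6/1615 ≈ 0.0037.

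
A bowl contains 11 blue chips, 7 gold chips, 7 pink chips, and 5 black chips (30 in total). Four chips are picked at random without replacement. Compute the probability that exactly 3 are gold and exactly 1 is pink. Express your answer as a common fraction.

7/783

Unordered draws without replacement: count favorable combinations over C(30,4).
Favorable = C(11,0) · C(7,3) · C(7,1) · C(5,0) = 245; total = C(30,4) = 27405.
P = 245/27405 = 7/783 ≈ 0.0089.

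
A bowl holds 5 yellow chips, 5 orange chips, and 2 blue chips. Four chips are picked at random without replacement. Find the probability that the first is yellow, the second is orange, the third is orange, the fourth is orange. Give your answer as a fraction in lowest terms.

5/198

Multiply the conditional probability of each draw in order, without replacement, so each draw removes one from its color and from the total.
P = (5/12) · (5/11) · (4/10) · (3/9) = 5/198 ≈ 0.0253.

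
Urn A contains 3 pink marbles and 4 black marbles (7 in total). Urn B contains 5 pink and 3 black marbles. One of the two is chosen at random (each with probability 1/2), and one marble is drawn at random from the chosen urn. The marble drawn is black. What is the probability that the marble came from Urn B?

21/53

P(black | Urn A) = 4/7; P(black | Urn B) = 3/8.
P(black) = 1/2·4/7 + 1/2·3/8 = 53/112.
By Bayes' rule, P(Urn B | black) = 3/16 / 53/112 = 21/53 ≈ 0.3962.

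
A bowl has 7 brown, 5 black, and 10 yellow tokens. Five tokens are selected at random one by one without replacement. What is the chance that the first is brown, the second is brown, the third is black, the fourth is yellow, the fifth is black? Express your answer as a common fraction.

5/1881

Multiply the conditional probability of each draw in order, without replacement, so each draw removes one from its color and from the total.
P = (7/22) · (6/21) · (5/20) · (10/19) · (4/18) = 5/1881 ≈ 0.0027.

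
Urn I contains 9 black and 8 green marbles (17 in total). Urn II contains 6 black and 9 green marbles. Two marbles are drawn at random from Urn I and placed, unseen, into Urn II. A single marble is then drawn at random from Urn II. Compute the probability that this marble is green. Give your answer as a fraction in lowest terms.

169/289

Condition on how many of the transferred marbles are green (from Urn I: 8 green of 17; then Urn II has 17 total).
  0 green: C(8,0)C(9,2)/C(17,2) = 9/34; then P = 9/17
  1 green: C(8,1)C(9,1)/C(17,2) = 9/17; then P = 10/17
  2 green: C(8,2)C(9,0)/C(17,2) = 7/34; then P = 11/17
P(green from Urn II) = 169/289 ≈ 0.5848.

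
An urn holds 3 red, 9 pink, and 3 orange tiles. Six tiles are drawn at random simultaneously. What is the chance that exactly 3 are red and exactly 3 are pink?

12/715

Unordered draws without replacement: count favorable combinations over C(15,6).
Favorable = C(3,3) · C(9,3) · C(3,0) = 84; total = C(15,6) = 5005.
P = 84/5005 = 12/715 ≈ 0.0168.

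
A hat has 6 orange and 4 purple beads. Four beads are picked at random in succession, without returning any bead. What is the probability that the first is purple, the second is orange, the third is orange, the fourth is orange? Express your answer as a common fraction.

2/21

Multiply the conditional probability of each draw in order, without replacement, so each draw removes one from its color and from the total.
P = (4/10) · (6/9) · (5/8) · (4/7) = 2/21 ≈ 0.0952.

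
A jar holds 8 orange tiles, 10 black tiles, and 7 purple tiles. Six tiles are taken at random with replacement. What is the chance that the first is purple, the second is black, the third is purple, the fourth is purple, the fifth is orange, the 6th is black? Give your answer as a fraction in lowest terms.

Multiply the conditional probability of each draw in order, with replacement (the composition resets each draw).
P = (7/25) · (10/25) · (7/25) · (7/25) · (8/25) · (10/25) = 10976/9765625 ≈ 0.0011.

10976/9765625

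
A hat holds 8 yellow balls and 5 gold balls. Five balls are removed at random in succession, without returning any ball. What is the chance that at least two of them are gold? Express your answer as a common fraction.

Sum the hypergeometric tail for j = 2,…,5 gold balls.
Favorable = C(5,2)·C(8,3) + C(5,3)·C(8,2) + C(5,4)·C(8,1) + C(5,5)·C(8,0) = 881; total = C(13,5) = 1287.
P = 881/1287 = 881/1287 ≈ 0.6845.

881/1287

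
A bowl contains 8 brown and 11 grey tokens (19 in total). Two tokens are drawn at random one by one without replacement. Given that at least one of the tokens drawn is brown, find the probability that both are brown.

P(both brown) = C(8,2)/C(19,2) = 28/171; P(at least one brown) = 1 − C(11,2)/C(19,2) = 116/171.
Since 'both brown' ⊆ 'at least one brown', P(both | at least one) = 28/171 / 116/171 = 7/29 ≈ 0.2414.

7/29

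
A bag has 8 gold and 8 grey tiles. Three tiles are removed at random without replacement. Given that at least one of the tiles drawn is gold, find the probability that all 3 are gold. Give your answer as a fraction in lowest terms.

P(all 3 gold) = C(8,3)/C(16,3) = 1/10; P(at least one gold) = 1 − C(8,3)/C(16,3) = 9/10.
Since 'all 3 gold' ⊆ 'at least one gold', P(all 3 | at least one) = 1/10 / 9/10 = 1/9 ≈ 0.1111.

1/9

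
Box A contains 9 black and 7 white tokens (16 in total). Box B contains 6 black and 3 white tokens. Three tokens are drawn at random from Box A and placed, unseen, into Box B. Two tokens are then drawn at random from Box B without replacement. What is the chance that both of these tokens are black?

347/880

Condition on how many of the transferred tokens are black (from Box A: 9 black of 16; then Box B has 12 total).
  0 black: C(9,0)C(7,3)/C(16,3) = 1/16; then P = C(6,2)/C(12,2) = 5/22
  1 black: C(9,1)C(7,2)/C(16,3) = 27/80; then P = C(7,2)/C(12,2) = 7/22
  2 black: C(9,2)C(7,1)/C(16,3) = 9/20; then P = C(8,2)/C(12,2) = 14/33
  3 black: C(9,3)C(7,0)/C(16,3) = 3/20; then P = C(9,2)/C(12,2) = 6/11
P(both black) = 347/880 ≈ 0.3943.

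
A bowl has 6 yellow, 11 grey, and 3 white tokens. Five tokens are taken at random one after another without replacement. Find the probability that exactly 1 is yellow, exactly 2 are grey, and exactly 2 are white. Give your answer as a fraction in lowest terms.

Unordered draws without replacement: count favorable combinations over C(20,5).
Favorable = C(6,1) · C(11,2) · C(3,2) = 990; total = C(20,5) = 15504.
P = 990/15504 = 165/2584 ≈ 0.0639.

165/2584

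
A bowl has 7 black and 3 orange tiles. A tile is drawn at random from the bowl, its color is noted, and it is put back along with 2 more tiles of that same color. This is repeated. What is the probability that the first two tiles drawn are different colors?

7/20

Either orange then black, or black then orange; after the first draw the total is 12.
P = (3/10)·(7/12) + (7/10)·(3/12) = 7/20 ≈ 0.3500.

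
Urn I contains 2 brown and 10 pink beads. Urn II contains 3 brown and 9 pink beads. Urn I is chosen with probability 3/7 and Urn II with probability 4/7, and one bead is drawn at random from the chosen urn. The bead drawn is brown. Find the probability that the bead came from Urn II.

2/3

P(brown | Urn I) = 1/6; P(brown | Urn II) = 1/4.
P(brown) = 3/7·1/6 + 4/7·1/4 = 3/14.
By Bayes' rule, P(Urn II | brown) = 1/7 / 3/14 = 2/3 ≈ 0.6667.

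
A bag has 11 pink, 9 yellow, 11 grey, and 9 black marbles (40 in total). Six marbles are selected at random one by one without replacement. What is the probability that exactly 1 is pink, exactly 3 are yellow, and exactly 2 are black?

Unordered draws without replacement: count favorable combinations over C(40,6).
Favorable = C(11,1) · C(9,3) · C(11,0) · C(9,2) = 33264; total = C(40,6) = 3838380.
P = 33264/3838380 = 396/45695 ≈ 0.0087.

396/45695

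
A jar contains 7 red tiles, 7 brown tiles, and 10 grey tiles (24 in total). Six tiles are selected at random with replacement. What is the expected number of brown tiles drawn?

By linearity of expectation, E[X] = Σ P(draw i is brown); each independent draw has P(brown) = 7/24.
E[X] = 6 · 7/24 = 7/4 ≈ 1.7500.

7/4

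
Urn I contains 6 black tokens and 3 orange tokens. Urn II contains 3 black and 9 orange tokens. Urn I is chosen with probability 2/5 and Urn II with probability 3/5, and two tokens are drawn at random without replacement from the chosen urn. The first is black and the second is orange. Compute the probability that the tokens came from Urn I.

P(E | Urn I) = 1/4; P(E | Urn II) = 9/44.
P(E) = 2/5·1/4 + 3/5·9/44 = 49/220.
By Bayes' rule, P(Urn I | E) = 1/10 / 49/220 = 22/49 ≈ 0.4490.

22/49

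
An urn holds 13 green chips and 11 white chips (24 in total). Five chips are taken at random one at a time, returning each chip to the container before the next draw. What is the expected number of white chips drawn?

By linearity of expectation, E[X] = Σ P(draw i is white); each independent draw has P(white) = 11/24.
E[X] = 5 · 11/24 = 55/24 ≈ 2.2917.

55/24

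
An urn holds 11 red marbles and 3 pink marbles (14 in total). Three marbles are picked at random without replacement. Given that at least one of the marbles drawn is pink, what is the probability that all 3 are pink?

1/199

P(all 3 pink) = C(3,3)/C(14,3) = 1/364; P(at least one pink) = 1 − C(11,3)/C(14,3) = 199/364.
Since 'all 3 pink' ⊆ 'at least one pink', P(all 3 | at least one) = 1/364 / 199/364 = 1/199 ≈ 0.0050.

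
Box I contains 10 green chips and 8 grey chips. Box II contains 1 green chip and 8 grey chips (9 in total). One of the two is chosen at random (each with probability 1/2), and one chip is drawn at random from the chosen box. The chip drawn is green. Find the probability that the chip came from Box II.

P(green | Box I) = 5/9; P(green | Box II) = 1/9.
P(green) = 1/2·5/9 + 1/2·1/9 = 1/3.
By Bayes' rule, P(Box II | green) = 1/18 / 1/3 = 1/6 ≈ 0.1667.

1/6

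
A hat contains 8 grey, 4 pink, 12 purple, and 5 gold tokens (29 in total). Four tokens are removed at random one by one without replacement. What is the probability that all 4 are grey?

Unordered draws without replacement: count favorable combinations over C(29,4).
Favorable = C(8,4) · C(4,0) · C(12,0) · C(5,0) = 70; total = C(29,4) = 23751.
P = 70/23751 = 10/3393 ≈ 0.0029.

10/3393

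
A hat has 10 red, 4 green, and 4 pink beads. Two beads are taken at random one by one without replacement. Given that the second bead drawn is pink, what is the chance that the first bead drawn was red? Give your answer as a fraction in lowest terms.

10/17

P(first=red and the second bead drawn is pink) = (10/18)·(4/17) = 20/153.
P(the second bead drawn is pink) = Σ over first color = 20/153 + 8/153 + 2/51 = 2/9.
By Bayes, P(first=red | the second bead drawn is pink) = 20/153 / 2/9 = 10/17 ≈ 0.5882.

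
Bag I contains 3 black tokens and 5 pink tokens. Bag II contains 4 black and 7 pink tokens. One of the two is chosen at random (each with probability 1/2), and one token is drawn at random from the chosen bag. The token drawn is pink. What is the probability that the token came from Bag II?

P(pink | Bag I) = 5/8; P(pink | Bag II) = 7/11.
P(pink) = 1/2·5/8 + 1/2·7/11 = 111/176.
By Bayes' rule, P(Bag II | pink) = 7/22 / 111/176 = 56/111 ≈ 0.5045.

56/111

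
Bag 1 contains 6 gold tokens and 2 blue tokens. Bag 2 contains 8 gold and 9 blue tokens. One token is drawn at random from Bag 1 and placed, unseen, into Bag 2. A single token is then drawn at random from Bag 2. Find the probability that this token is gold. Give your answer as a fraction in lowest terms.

Condition on how many of the transferred tokens are gold (from Bag 1: 6 gold of 8; then Bag 2 has 18 total).
  0 gold: C(6,0)C(2,1)/C(8,1) = 1/4; then P = 8/18
  1 gold: C(6,1)C(2,0)/C(8,1) = 3/4; then P = 9/18
P(gold from Bag 2) = 35/72 ≈ 0.4861.

35/72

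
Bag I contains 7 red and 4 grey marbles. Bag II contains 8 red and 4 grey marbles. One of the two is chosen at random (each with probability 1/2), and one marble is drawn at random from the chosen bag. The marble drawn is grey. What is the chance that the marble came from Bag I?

P(grey | Bag I) = 4/11; P(grey | Bag II) = 1/3.
P(grey) = 1/2·4/11 + 1/2·1/3 = 23/66.
By Bayes' rule, P(Bag I | grey) = 2/11 / 23/66 = 12/23 ≈ 0.5217.

12/23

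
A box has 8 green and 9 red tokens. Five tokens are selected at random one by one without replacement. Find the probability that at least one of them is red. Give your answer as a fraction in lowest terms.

219/221

Use the complement: P(at least one red) = 1 − P(no red).
P(none) = C(8,5)/C(17,5) = 56/6188.
So P = 1 − 56/6188 = 219/221 ≈ 0.9910.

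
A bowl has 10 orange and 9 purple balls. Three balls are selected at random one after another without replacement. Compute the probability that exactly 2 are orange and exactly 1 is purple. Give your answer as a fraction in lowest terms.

135/323

Unordered draws without replacement: count favorable combinations over C(19,3).
Favorable = C(10,2) · C(9,1) = 405; total = C(19,3) = 969.
P = 405/969 = 135/323 ≈ 0.4180.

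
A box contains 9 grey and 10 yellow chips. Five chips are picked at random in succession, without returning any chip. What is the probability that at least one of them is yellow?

Use the complement: P(at least one yellow) = 1 − P(no yellow).
P(none) = C(9,5)/C(19,5) = 126/11628.
So P = 1 − 126/11628 = 639/646 ≈ 0.9892.

639/646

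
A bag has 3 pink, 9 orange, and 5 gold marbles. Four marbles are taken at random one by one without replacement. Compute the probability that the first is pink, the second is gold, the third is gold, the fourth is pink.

Multiply the conditional probability of each draw in order, without replacement, so each draw removes one from its color and from the total.
P = (3/17) · (5/16) · (4/15) · (2/14) = 1/476 ≈ 0.0021.

1/476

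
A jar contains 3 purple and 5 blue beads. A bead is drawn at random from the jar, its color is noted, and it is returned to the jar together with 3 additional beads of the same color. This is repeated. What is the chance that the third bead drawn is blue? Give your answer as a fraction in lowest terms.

5/8

Sum over the four possibilities for the first two draws (blue/not-blue each), tracking how the blue count and total change by +3 per draw.
P(third is blue) = 5/8 ≈ 0.6250. (In a Pólya urn every draw has the same marginal probability 5/8.)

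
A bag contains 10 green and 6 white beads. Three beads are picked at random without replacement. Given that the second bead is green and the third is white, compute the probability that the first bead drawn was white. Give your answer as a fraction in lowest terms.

5/14

P(first=white and the second bead is green and the third is white) = (6/16)·(10/15)·(5/14) = 5/56.
P(E) = Σ over first color = 9/56 + 5/56 = 1/4.
By Bayes, P(first=white | E) = 5/56 / 1/4 = 5/14 ≈ 0.3571.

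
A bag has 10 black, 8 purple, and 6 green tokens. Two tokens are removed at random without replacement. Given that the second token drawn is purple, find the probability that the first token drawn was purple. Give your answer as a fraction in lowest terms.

P(first=purple and the second token drawn is purple) = (8/24)·(7/23) = 7/69.
P(the second token drawn is purple) = Σ over first color = 10/69 + 7/69 + 2/23 = 1/3.
By Bayes, P(first=purple | the second token drawn is purple) = 7/69 / 1/3 = 7/23 ≈ 0.3043.

7/23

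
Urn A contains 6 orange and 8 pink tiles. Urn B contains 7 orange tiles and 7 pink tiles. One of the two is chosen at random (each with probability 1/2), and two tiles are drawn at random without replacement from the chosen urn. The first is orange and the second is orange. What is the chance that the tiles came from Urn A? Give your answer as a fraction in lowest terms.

5/12

P(E | Urn A) = 15/91; P(E | Urn B) = 3/13.
P(E) = 1/2·15/91 + 1/2·3/13 = 18/91.
By Bayes' rule, P(Urn A | E) = 15/182 / 18/91 = 5/12 ≈ 0.4167.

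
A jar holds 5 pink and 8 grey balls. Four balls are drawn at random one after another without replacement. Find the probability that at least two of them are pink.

Sum the hypergeometric tail for j = 2,…,4 pink balls.
Favorable = C(5,2)·C(8,2) + C(5,3)·C(8,1) + C(5,4)·C(8,0) = 365; total = C(13,4) = 715.
P = 365/715 = 73/143 ≈ 0.5105.

73/143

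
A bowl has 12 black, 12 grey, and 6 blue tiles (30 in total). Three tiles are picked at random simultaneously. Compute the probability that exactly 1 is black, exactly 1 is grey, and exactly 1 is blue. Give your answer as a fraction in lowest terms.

Unordered draws without replacement: count favorable combinations over C(30,3).
Favorable = C(12,1) · C(12,1) · C(6,1) = 864; total = C(30,3) = 4060.
P = 864/4060 = 216/1015 ≈ 0.2128.

216/1015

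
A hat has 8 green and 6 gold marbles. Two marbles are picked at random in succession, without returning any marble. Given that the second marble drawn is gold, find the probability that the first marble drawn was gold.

5/13

P(first=gold and the second marble drawn is gold) = (6/14)·(5/13) = 15/91.
P(the second marble drawn is gold) = Σ over first color = 24/91 + 15/91 = 3/7.
By Bayes, P(first=gold | the second marble drawn is gold) = 15/91 / 3/7 = 5/13 ≈ 0.3846.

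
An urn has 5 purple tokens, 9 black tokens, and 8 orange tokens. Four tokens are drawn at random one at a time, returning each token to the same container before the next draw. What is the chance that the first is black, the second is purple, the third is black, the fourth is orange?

Multiply the conditional probability of each draw in order, with replacement (the composition resets each draw).
P = (9/22) · (5/22) · (9/22) · (8/22) = 405/29282 ≈ 0.0138.

405/29282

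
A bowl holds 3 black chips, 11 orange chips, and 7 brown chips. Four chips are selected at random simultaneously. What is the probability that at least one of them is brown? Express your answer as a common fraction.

712/855

Use the complement: P(at least one brown) = 1 − P(no brown).
P(none) = C(14,4)/C(21,4) = 1001/5985.
So P = 1 − 1001/5985 = 712/855 ≈ 0.8327.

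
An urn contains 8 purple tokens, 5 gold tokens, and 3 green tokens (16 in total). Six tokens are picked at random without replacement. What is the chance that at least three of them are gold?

22/91

Sum the hypergeometric tail for j = 3,…,5 gold tokens.
Favorable = C(5,3)·C(11,3) + C(5,4)·C(11,2) + C(5,5)·C(11,1) = 1936; total = C(16,6) = 8008.
P = 1936/8008 = 22/91 ≈ 0.2418.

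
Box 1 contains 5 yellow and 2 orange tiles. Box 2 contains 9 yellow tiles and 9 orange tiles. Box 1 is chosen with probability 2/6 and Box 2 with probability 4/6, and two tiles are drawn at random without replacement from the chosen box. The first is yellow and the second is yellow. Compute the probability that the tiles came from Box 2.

P(E | Box 1) = 10/21; P(E | Box 2) = 4/17.
P(E) = 1/3·10/21 + 2/3·4/17 = 338/1071.
By Bayes' rule, P(Box 2 | E) = 8/51 / 338/1071 = 84/169 ≈ 0.4970.

84/169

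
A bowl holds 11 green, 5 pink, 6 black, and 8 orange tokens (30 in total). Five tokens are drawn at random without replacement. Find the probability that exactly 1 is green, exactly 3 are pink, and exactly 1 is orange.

Unordered draws without replacement: count favorable combinations over C(30,5).
Favorable = C(11,1) · C(5,3) · C(6,0) · C(8,1) = 880; total = C(30,5) = 142506.
P = 880/142506 = 440/71253 ≈ 0.0062.

440/71253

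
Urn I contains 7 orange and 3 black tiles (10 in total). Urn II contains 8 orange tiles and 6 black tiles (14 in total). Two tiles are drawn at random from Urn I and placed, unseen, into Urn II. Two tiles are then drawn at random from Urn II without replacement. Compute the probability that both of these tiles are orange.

Condition on how many of the transferred tiles are orange (from Urn I: 7 orange of 10; then Urn II has 16 total).
  0 orange: C(7,0)C(3,2)/C(10,2) = 1/15; then P = C(8,2)/C(16,2) = 7/30
  1 orange: C(7,1)C(3,1)/C(10,2) = 7/15; then P = C(9,2)/C(16,2) = 3/10
  2 orange: C(7,2)C(3,0)/C(10,2) = 7/15; then P = C(10,2)/C(16,2) = 3/8
P(both orange) = 119/360 ≈ 0.3306.

119/360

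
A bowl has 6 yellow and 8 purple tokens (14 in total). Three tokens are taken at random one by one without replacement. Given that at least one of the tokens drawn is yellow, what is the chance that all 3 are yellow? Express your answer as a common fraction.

P(all 3 yellow) = C(6,3)/C(14,3) = 5/91; P(at least one yellow) = 1 − C(8,3)/C(14,3) = 11/13.
Since 'all 3 yellow' ⊆ 'at least one yellow', P(all 3 | at least one) = 5/91 / 11/13 = 5/77 ≈ 0.0649.

5/77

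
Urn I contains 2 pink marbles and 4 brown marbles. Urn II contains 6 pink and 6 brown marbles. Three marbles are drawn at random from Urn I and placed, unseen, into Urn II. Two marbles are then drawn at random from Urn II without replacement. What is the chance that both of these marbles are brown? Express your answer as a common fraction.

Condition on how many of the transferred marbles are brown (from Urn I: 4 brown of 6; then Urn II has 15 total).
  1 brown: C(4,1)C(2,2)/C(6,3) = 1/5; then P = C(7,2)/C(15,2) = 1/5
  2 brown: C(4,2)C(2,1)/C(6,3) = 3/5; then P = C(8,2)/C(15,2) = 4/15
  3 brown: C(4,3)C(2,0)/C(6,3) = 1/5; then P = C(9,2)/C(15,2) = 12/35
P(both brown) = 47/175 ≈ 0.2686.

47/175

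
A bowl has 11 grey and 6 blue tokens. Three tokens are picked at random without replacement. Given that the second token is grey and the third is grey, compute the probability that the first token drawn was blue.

2/5

P(first=blue and the second token is grey and the third is grey) = (6/17)·(11/16)·(10/15) = 11/68.
P(E) = Σ over first color = 33/136 + 11/68 = 55/136.
By Bayes, P(first=blue | E) = 11/68 / 55/136 = 2/5 ≈ 0.4000.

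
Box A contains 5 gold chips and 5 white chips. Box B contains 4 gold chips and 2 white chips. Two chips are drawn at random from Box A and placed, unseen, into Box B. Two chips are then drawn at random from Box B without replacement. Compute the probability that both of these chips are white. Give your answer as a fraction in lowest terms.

Condition on how many of the transferred chips are white (from Box A: 5 white of 10; then Box B has 8 total).
  0 white: C(5,0)C(5,2)/C(10,2) = 2/9; then P = C(2,2)/C(8,2) = 1/28
  1 white: C(5,1)C(5,1)/C(10,2) = 5/9; then P = C(3,2)/C(8,2) = 3/28
  2 white: C(5,2)C(5,0)/C(10,2) = 2/9; then P = C(4,2)/C(8,2) = 3/14
P(both white) = 29/252 ≈ 0.1151.

29/252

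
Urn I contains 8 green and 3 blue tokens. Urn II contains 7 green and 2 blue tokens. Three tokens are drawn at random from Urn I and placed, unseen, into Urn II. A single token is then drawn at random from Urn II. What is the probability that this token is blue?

Condition on how many of the transferred tokens are blue (from Urn I: 3 blue of 11; then Urn II has 12 total).
  0 blue: C(3,0)C(8,3)/C(11,3) = 56/165; then P = 2/12
  1 blue: C(3,1)C(8,2)/C(11,3) = 28/55; then P = 3/12
  2 blue: C(3,2)C(8,1)/C(11,3) = 8/55; then P = 4/12
  3 blue: C(3,3)C(8,0)/C(11,3) = 1/165; then P = 5/12
P(blue from Urn II) = 31/132 ≈ 0.2348.

31/132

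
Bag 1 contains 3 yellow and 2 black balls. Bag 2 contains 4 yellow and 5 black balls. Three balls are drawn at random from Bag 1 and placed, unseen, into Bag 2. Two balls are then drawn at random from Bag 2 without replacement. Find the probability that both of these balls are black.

163/660

Condition on how many of the transferred balls are black (from Bag 1: 2 black of 5; then Bag 2 has 12 total).
  0 black: C(2,0)C(3,3)/C(5,3) = 1/10; then P = C(5,2)/C(12,2) = 5/33
  1 black: C(2,1)C(3,2)/C(5,3) = 3/5; then P = C(6,2)/C(12,2) = 5/22
  2 black: C(2,2)C(3,1)/C(5,3) = 3/10; then P = C(7,2)/C(12,2) = 7/22
P(both black) = 163/660 ≈ 0.2470.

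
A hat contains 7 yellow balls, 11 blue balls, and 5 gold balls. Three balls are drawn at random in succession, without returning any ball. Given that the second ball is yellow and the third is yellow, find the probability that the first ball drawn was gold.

P(first=gold and the second ball is yellow and the third is yellow) = (5/23)·(7/22)·(6/21) = 5/253.
P(E) = Σ over first color = 5/253 + 1/23 + 5/253 = 21/253.
By Bayes, P(first=gold | E) = 5/253 / 21/253 = 5/21 ≈ 0.2381.

5/21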